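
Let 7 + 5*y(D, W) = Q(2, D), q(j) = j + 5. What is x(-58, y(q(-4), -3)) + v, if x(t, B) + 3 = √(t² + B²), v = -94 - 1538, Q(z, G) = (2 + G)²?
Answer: -1635 + 2*√21026/5 ≈ -1577.0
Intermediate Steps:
q(j) = 5 + j
v = -1632
y(D, W) = -7/5 + (2 + D)²/5
x(t, B) = -3 + √(B² + t²) (x(t, B) = -3 + √(t² + B²) = -3 + √(B² + t²))
x(-58, y(q(-4), -3)) + v = (-3 + √((-7/5 + (2 + (5 - 4))²/5)² + (-58)²)) - 1632 = (-3 + √((-7/5 + (2 + 1)²/5)² + 3364)) - 1632 = (-3 + √((-7/5 + (⅕)*3²)² + 3364)) - 1632 = (-3 + √((-7/5 + (⅕)*9)² + 3364)) - 1632 = (-3 + √((-7/5 + 9/5)² + 3364)) - 1632 = (-3 + √((⅖)² + 3364)) - 1632 = (-3 + √(4/25 + 3364)) - 1632 = (-3 + √(84104/25)) - 1632 = (-3 + 2*√21026/5) - 1632 = -1635 + 2*√21026/5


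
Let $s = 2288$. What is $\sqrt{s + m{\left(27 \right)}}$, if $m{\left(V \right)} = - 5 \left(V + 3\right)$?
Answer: $\sqrt{2138} \approx 46.239$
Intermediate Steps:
$m{\left(V \right)} = -15 - 5 V$ ($m{\left(V \right)} = - 5 \left(3 + V\right) = -15 - 5 V$)
$\sqrt{s + m{\left(27 \right)}} = \sqrt{2288 - 150} = \sqrt{2138}$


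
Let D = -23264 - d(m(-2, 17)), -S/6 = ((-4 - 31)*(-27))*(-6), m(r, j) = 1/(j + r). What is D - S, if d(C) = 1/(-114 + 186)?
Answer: -4124449/72 ≈ -57284.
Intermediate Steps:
d(C) = 1/72
S = 34020 (S = -6*(-4 - 31)*(-27)*(-6) = -6*(-35*(-27))*(-6) = -5670*(-6) = -6*(-5670) = 34020)
D = -1675009/72 (D = -23264 - 1*1/72 = -23264 - 1/72 = -1675009/72 ≈ -23264.)
D - S = -1675009/72 - 1*34020 = -1675009/72 - 34020 = -4124449/72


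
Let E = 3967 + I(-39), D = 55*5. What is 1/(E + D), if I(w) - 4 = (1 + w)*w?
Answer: 1/5728 ≈ 0.00017458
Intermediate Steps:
I(w) = 4 + w*(1 + w) (I(w) = 4 + (1 + w)*w = 4 + w*(1 + w))
D = 275
E = 5453 (E = 3967 + (4 - 39 + (-39)²) = 3967 + (4 - 39 + 1521) = 3967 + 1486 = 5453)
1/(E + D) = 1/(5453 + 275) = 1/5728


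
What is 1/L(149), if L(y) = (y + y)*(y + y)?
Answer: 1/88804 ≈ 1.1261e-5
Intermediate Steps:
L(y) = 4*y² (L(y) = (2*y)*(2*y) = 4*y²)
1/L(149) = 1/(4*149²) = 1/(4*22201) = 1/88804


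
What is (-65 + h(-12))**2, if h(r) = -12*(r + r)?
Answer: 49729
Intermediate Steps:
h(r) = -24*r
(-65 + h(-12))**2 = (-65 - 24*(-12))**2 = (-65 + 288)**2 = 223**2 = 49729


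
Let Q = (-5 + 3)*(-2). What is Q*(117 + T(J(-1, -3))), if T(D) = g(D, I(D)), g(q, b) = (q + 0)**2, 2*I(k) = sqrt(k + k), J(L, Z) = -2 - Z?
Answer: 472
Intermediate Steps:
I(k) = sqrt(2)*sqrt(k)/2 (I(k) = sqrt(k + k)/2 = sqrt(2*k)/2 = (sqrt(2)*sqrt(k))/2 = sqrt(2)*sqrt(k)/2)
g(q, b) = q**2
T(D) = D**2
Q = 4 (Q = -2*(-2) = 4)
Q*(117 + T(J(-1, -3))) = 4*(117 + (-2 - 1*(-3))**2) = 4*(117 + (-2 + 3)**2) = 4*(117 + 1**2) = 4*(117 + 1) = 4*118 = 472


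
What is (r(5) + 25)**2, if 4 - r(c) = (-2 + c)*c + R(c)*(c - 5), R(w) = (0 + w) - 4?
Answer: 196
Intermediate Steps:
R(w) = -4 + w (R(w) = w - 4 = -4 + w)
r(c) = 4 - c*(-2 + c) - (-5 + c)*(-4 + c) (r(c) = 4 - ((-2 + c)*c + (-4 + c)*(c - 5)) = 4 - (c*(-2 + c) + (-4 + c)*(-5 + c)) = 4 - (c*(-2 + c) + (-5 + c)*(-4 + c)) = 4 + (-c*(-2 + c) - (-5 + c)*(-4 + c)) = 4 - c*(-2 + c) - (-5 + c)*(-4 + c))
(r(5) + 25)**2 = ((-16 - 2*5**2 + 11*5) + 25)**2 = ((-16 - 2*25 + 55) + 25)**2 = ((-16 - 50 + 55) + 25)**2 = (-11 + 25)**2 = 14**2 = 196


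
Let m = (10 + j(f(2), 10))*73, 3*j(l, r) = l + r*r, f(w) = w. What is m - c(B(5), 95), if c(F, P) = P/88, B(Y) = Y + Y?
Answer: 282561/88 ≈ 3210.9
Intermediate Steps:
j(l, r) = l/3 + r**2/3 (j(l, r) = (l + r*r)/3 = (l + r**2)/3 = l/3 + r**2/3)
B(Y) = 2*Y
m = 3212 (m = (10 + ((1/3)*2 + (1/3)*10**2))*73 = (10 + (2/3 + (1/3)*100))*73 = (10 + (2/3 + 100/3))*73 = (10 + 34)*73 = 44*73 = 3212)
c(F, P) = P/88 (c(F, P) = P*(1/88) = P/88)
m - c(B(5), 95) = 3212 - 95/88 = 282561/88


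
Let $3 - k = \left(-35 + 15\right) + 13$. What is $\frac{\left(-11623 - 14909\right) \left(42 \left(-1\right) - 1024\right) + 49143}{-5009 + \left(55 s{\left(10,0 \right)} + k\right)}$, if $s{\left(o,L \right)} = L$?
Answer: $- \frac{28332255}{4999} \approx -5667.6$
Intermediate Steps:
$k = 10$ ($k = 3 - \left(\left(-35 + 15\right) + 13\right) = 3 - \left(-20 + 13\right) = 3 - -7 = 3 + 7 = 10$)
$\frac{\left(-11623 - 14909\right) \left(42 \left(-1\right) - 1024\right) + 49143}{-5009 + \left(55 s{\left(10,0 \right)} + k\right)} = \frac{\left(-11623 - 14909\right) \left(42 \left(-1\right) - 1024\right) + 49143}{-5009 + \left(55 \cdot 0 + 10\right)} = \frac{- 26532 \left(-42 - 1024\right) + 49143}{-5009 + \left(0 + 10\right)} = \frac{\left(-26532\right) \left(-1066\right) + 49143}{-5009 + 10} = \frac{28283112 + 49143}{-4999} = 28332255 \left(- \frac{1}{4999}\right) = - \frac{28332255}{4999}$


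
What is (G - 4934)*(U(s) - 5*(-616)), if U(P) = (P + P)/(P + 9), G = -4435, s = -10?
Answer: -29043900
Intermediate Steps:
U(P) = 2*P/(9 + P) (U(P) = (2*P)/(9 + P) = 2*P/(9 + P))
(G - 4934)*(U(s) - 5*(-616)) = (-4435 - 4934)*(2*(-10)/(9 - 10) - 5*(-616)) = -9369*(2*(-10)/(-1) + 3080) = -9369*(2*(-10)*(-1) + 3080) = -9369*(20 + 3080) = -9369*3100 = -29043900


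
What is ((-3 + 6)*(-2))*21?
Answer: -126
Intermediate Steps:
((-3 + 6)*(-2))*21 = (3*(-2))*21 = -6*21 = -126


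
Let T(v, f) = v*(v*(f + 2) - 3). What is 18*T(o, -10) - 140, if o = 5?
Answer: -4010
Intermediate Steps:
T(v, f) = v*(-3 + v*(2 + f)) (T(v, f) = v*(v*(2 + f) - 3) = v*(-3 + v*(2 + f)))
18*T(o, -10) - 140 = 18*(5*(-3 + 2*5 - 10*5)) - 140 = 18*(5*(-3 + 10 - 50)) - 140 = 18*(5*(-43)) - 140 = 18*(-215) - 140 = -3870 - 140 = -4010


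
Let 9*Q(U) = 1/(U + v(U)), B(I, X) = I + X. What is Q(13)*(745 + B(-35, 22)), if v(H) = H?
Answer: 122/39 ≈ 3.1282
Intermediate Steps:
Q(U) = 1/(18*U) (Q(U) = 1/(9*(U + U)) = 1/(9*((2*U))) = (1/(2*U))/9 = 1/(18*U))
Q(13)*(745 + B(-35, 22)) = ((1/18)/13)*(745 + (-35 + 22)) = ((1/18)*(1/13))*(745 - 13) = (1/234)*732 = 122/39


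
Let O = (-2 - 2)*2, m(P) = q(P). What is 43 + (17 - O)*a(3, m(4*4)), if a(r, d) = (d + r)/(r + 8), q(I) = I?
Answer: 948/11 ≈ 86.182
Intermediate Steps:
m(P) = P
O = -8 (O = -4*2 = -8)
a(r, d) = (d + r)/(8 + r)
43 + (17 - O)*a(3, m(4*4)) = 43 + (17 - 1*(-8))*((4*4 + 3)/(8 + 3)) = 43 + (17 + 8)*((16 + 3)/11) = 43 + 25*((1/11)*19) = 43 + 25*(19/11) = 43 + 475/11 = 948/11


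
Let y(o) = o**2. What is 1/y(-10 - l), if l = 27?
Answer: 1/1369 ≈ 0.00073046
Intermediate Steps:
1/y(-10 - l) = 1/((-10 - 1*27)**2) = 1/((-10 - 27)**2) = 1/((-37)**2) = 1/1369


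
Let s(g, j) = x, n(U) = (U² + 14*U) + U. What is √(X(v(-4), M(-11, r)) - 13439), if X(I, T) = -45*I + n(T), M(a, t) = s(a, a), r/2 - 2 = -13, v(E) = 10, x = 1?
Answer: I*√13873 ≈ 117.78*I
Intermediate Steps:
n(U) = U² + 15*U
s(g, j) = 1
r = -22 (r = 4 + 2*(-13) = 4 - 26 = -22)
M(a, t) = 1
X(I, T) = -45*I + T*(15 + T)
√(X(v(-4), M(-11, r)) - 13439) = √((-45*10 + 1*(15 + 1)) - 13439) = √((-450 + 1*16) - 13439) = √((-450 + 16) - 13439) = √(-434 - 13439) = √(-13873) = I*√13873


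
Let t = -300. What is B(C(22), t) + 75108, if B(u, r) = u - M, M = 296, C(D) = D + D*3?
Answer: 74900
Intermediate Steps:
C(D) = 4*D (C(D) = D + 3*D = 4*D)
B(u, r) = -296 + u (B(u, r) = u - 1*296 = u - 296 = -296 + u)
B(C(22), t) + 75108 = (-296 + 4*22) + 75108 = (-296 + 88) + 75108 = -208 + 75108 = 74900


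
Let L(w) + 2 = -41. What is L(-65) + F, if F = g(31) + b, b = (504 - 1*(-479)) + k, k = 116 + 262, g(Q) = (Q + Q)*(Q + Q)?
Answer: 5162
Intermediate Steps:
L(w) = -43 (L(w) = -2 - 41 = -43)
g(Q) = 4*Q² (g(Q) = (2*Q)*(2*Q) = 4*Q²)
k = 378
b = 1361 (b = (504 - 1*(-479)) + 378 = (504 + 479) + 378 = 983 + 378 = 1361)
F = 5205 (F = 4*31² + 1361 = 4*961 + 1361 = 3844 + 1361 = 5205)
L(-65) + F = -43 + 5205 = 5162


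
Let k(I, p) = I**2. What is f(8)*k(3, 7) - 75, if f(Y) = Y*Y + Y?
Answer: 573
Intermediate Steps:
f(Y) = Y + Y**2 (f(Y) = Y**2 + Y = Y + Y**2)
f(8)*k(3, 7) - 75 = (8*(1 + 8))*3**2 - 75 = (8*9)*9 - 75 = 72*9 - 75 = 648 - 75 = 573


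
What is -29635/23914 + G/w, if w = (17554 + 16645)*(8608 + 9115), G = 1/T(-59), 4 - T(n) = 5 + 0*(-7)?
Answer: -1632912417619/1317680698598 ≈ -1.2392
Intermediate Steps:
T(n) = -1 (T(n) = 4 - (5 + 0*(-7)) = 4 - (5 + 0) = 4 - 1*5 = 4 - 5 = -1)
G = -1 (G = 1/(-1) = -1)
w = 606108877 (w = 34199*17723 = 606108877)
-29635/23914 + G/w = -29635/23914 - 1/606108877 = -1632912417619/1317680698598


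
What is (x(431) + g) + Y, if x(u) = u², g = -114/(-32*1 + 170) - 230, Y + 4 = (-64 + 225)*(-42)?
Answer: 4111576/23 ≈ 1.7876e+5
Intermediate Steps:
Y = -6766 (Y = -4 + (-64 + 225)*(-42) = -4 + 161*(-42) = -4 - 6762 = -6766)
g = -5309/23 (g = -114/(-32 + 170) - 230 = -114/138 - 230 = -114*1/138 - 230 = -19/23 - 230 = -5309/23 ≈ -230.83)
(x(431) + g) + Y = (431² - 5309/23) - 6766 = (185761 - 5309/23) - 6766 = 4267194/23 - 6766 = 4111576/23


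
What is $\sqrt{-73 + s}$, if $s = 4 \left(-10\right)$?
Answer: $i \sqrt{113} \approx 10.63 i$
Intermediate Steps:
$s = -40$
$\sqrt{-73 + s} = \sqrt{-73 - 40} = \sqrt{-113} = i \sqrt{113}$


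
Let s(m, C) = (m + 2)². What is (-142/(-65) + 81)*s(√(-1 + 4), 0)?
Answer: 37849/65 + 21628*√3/65 ≈ 1158.6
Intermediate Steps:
s(m, C) = (2 + m)²
(-142/(-65) + 81)*s(√(-1 + 4), 0) = (-142/(-65) + 81)*(2 + √(-1 + 4))² = (-142*(-1/65) + 81)*(2 + √3)² = (142/65 + 81)*(2 + √3)² = 5407*(2 + √3)²/65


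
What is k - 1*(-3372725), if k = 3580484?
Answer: 6953209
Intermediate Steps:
k - 1*(-3372725) = 3580484 - 1*(-3372725) = 3580484 + 3372725 = 6953209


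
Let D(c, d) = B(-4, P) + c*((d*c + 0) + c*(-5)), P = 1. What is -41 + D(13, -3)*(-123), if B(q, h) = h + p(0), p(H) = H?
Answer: 166132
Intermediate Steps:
B(q, h) = h (B(q, h) = h + 0 = h)
D(c, d) = 1 + c*(-5*c + c*d) (D(c, d) = 1 + c*((d*c + 0) + c*(-5)) = 1 + c*((c*d + 0) - 5*c) = 1 + c*(c*d - 5*c) = 1 + c*(-5*c + c*d))
-41 + D(13, -3)*(-123) = -41 + (1 - 5*13**2 - 3*13**2)*(-123) = -41 + (1 - 5*169 - 3*169)*(-123) = -41 + (1 - 845 - 507)*(-123) = -41 - 1351*(-123) = -41 + 166173 = 166132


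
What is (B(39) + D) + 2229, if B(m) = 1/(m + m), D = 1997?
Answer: 329629/78 ≈ 4226.0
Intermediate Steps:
B(m) = 1/(2*m)
(B(39) + D) + 2229 = ((1/2)/39 + 1997) + 2229 = ((1/2)*(1/39) + 1997) + 2229 = (1/78 + 1997) + 2229 = 155767/78 + 2229 = 329629/78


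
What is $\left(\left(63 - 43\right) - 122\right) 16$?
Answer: $-1632$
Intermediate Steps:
$\left(\left(63 - 43\right) - 122\right) 16 = \left(20 - 122\right) 16 = \left(-102\right) 16 = -1632$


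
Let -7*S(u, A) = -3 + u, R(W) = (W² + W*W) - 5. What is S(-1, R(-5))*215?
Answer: 860/7 ≈ 122.86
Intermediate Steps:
R(W) = -5 + 2*W² (R(W) = (W² + W²) - 5 = 2*W² - 5 = -5 + 2*W²)
S(u, A) = 3/7 - u/7 (S(u, A) = -(-3 + u)/7 = 3/7 - u/7)
S(-1, R(-5))*215 = (3/7 - ⅐*(-1))*215 = (3/7 + ⅐)*215 = (4/7)*215 = 860/7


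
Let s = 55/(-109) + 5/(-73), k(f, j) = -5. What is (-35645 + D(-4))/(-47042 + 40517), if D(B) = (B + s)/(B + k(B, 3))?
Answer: 2552608997/467274825 ≈ 5.4628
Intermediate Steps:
s = -4560/7957 (s = 55*(-1/109) + 5*(-1/73) = -55/109 - 5/73 = -4560/7957 ≈ -0.57308)
D(B) = (-4560/7957 + B)/(-5 + B) (D(B) = (B - 4560/7957)/(B - 5) = (-4560/7957 + B)/(-5 + B))
(-35645 + D(-4))/(-47042 + 40517) = (-35645 + (-4560/7957 - 4)/(-5 - 4))/(-47042 + 40517) = (-35645 - 36388/7957/(-9))/(-6525) = (-35645 - 1/9*(-36388/7957))*(-1/6525) = (-35645 + 36388/71613)*(-1/6525) = -2552608997/71613*(-1/6525) = 2552608997/467274825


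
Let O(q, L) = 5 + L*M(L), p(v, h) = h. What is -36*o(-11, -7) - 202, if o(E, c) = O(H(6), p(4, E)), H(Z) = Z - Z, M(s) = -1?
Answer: -778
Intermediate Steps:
H(Z) = 0
O(q, L) = 5 - L (O(q, L) = 5 + L*(-1) = 5 - L)
o(E, c) = 5 - E
-36*o(-11, -7) - 202 = -36*(5 - 1*(-11)) - 202 = -36*(5 + 11) - 202 = -36*16 - 202 = -576 - 202 = -778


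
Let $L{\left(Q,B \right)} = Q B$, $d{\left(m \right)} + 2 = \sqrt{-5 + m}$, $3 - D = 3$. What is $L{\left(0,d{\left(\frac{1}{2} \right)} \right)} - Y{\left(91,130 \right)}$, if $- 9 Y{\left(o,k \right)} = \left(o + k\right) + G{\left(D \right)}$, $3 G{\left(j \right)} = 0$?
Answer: $\frac{221}{9} \approx 24.556$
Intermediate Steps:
$D = 0$ ($D = 3 - 3 = 0$)
$d{\left(m \right)} = -2 + \sqrt{-5 + m}$
$G{\left(j \right)} = 0$ ($G{\left(j \right)} = \frac{1}{3} \cdot 0 = 0$)
$L{\left(Q,B \right)} = B Q$
$Y{\left(o,k \right)} = - \frac{k}{9} - \frac{o}{9}$ ($Y{\left(o,k \right)} = - \frac{\left(o + k\right) + 0}{9} = - \frac{\left(k + o\right) + 0}{9} = - \frac{k + o}{9} = - \frac{k}{9} - \frac{o}{9}$)
$L{\left(0,d{\left(\frac{1}{2} \right)} \right)} - Y{\left(91,130 \right)} = \left(-2 + \sqrt{-5 + \frac{1}{2}}\right) 0 - \left(\left(- \frac{1}{9}\right) 130 - \frac{91}{9}\right) = \left(-2 + \sqrt{-5 + \frac{1}{2}}\right) 0 - \left(- \frac{130}{9} - \frac{91}{9}\right) = \left(-2 + \sqrt{- \frac{9}{2}}\right) 0 - - \frac{221}{9} = \left(-2 + \frac{3 i \sqrt{2}}{2}\right) 0 + \frac{221}{9} = 0 + \frac{221}{9} = \frac{221}{9}$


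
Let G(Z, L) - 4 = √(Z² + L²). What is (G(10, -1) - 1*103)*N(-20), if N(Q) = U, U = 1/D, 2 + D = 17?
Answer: -33/5 + √101/15 ≈ -5.9300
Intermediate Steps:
D = 15 (D = -2 + 17 = 15)
G(Z, L) = 4 + √(L² + Z²) (G(Z, L) = 4 + √(Z² + L²) = 4 + √(L² + Z²))
U = 1/15 ≈ 0.066667
N(Q) = 1/15
(G(10, -1) - 1*103)*N(-20) = ((4 + √((-1)² + 10²)) - 1*103)*(1/15) = ((4 + √(1 + 100)) - 103)*(1/15) = ((4 + √101) - 103)*(1/15) = (-99 + √101)*(1/15) = -33/5 + √101/15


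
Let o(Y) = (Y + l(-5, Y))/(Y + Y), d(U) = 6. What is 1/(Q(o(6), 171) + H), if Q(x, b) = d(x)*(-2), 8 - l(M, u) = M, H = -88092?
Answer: -1/88104 ≈ -1.1350e-5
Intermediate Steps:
l(M, u) = 8 - M
o(Y) = (13 + Y)/(2*Y) (o(Y) = (Y + (8 - 1*(-5)))/(Y + Y) = (Y + (8 + 5))/((2*Y)) = (Y + 13)*(1/(2*Y)) = (13 + Y)*(1/(2*Y)) = (13 + Y)/(2*Y))
Q(x, b) = -12 (Q(x, b) = 6*(-2) = -12)
1/(Q(o(6), 171) + H) = 1/(-12 - 88092) = 1/(-88104) = -1/88104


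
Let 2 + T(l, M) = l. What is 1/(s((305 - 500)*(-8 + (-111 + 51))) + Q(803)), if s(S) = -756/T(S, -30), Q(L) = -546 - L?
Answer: -947/1277557 ≈ -0.00074126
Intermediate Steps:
T(l, M) = -2 + l
s(S) = -756/(-2 + S)
1/(s((305 - 500)*(-8 + (-111 + 51))) + Q(803)) = 1/(-756/(-2 + (305 - 500)*(-8 + (-111 + 51))) + (-546 - 1*803)) = 1/(-756/(-2 - 195*(-8 - 60)) + (-546 - 803)) = 1/(-756/(-2 - 195*(-68)) - 1349) = 1/(-756/(-2 + 13260) - 1349) = 1/(-756/13258 - 1349) = 1/(-756*1/13258 - 1349) = 1/(-54/947 - 1349) = 1/(-1277557/947) = -947/1277557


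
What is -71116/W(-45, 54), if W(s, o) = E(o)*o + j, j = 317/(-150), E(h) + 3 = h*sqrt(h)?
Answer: -262599385800/10330607043311 - 13997762280000*sqrt(6)/10330607043311 ≈ -3.3444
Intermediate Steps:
E(h) = -3 + h**(3/2) (E(h) = -3 + h*sqrt(h) = -3 + h**(3/2))
j = -317/150 (j = 317*(-1/150) = -317/150 ≈ -2.1133)
W(s, o) = -317/150 + o*(-3 + o**(3/2)) (W(s, o) = (-3 + o**(3/2))*o - 317/150 = o*(-3 + o**(3/2)) - 317/150 = -317/150 + o*(-3 + o**(3/2)))
-71116/W(-45, 54) = -71116/(-317/150 + 54**(5/2) - 3*54) = -71116/(-317/150 + 8748*sqrt(6) - 162) = -71116/(-24617/150 + 8748*sqrt(6))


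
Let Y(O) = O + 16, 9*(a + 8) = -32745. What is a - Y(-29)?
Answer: -10900/3 ≈ -3633.3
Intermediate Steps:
a = -10939/3 (a = -8 + (⅑)*(-32745) = -8 - 10915/3 = -10939/3 ≈ -3646.3)
Y(O) = 16 + O
a - Y(-29) = -10939/3 - (16 - 29) = -10939/3 - 1*(-13) = -10939/3 + 13 = -10900/3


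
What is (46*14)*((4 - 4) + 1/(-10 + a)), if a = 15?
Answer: 644/5 ≈ 128.80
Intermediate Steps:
(46*14)*((4 - 4) + 1/(-10 + a)) = (46*14)*((4 - 4) + 1/(-10 + 15)) = 644*(0 + 1/5) = 644*(0 + ⅕) = 644*(⅕) = 644/5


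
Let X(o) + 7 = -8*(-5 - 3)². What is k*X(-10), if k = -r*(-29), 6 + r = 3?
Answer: 45153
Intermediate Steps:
r = -3 (r = -6 + 3 = -3)
k = -87 (k = -1*(-3)*(-29) = 3*(-29) = -87)
X(o) = -519 (X(o) = -7 - 8*(-5 - 3)² = -7 - 8*(-8)² = -7 - 8*64 = -7 - 512 = -519)
k*X(-10) = -87*(-519) = 45153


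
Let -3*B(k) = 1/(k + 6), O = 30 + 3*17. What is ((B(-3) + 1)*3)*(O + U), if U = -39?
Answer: 112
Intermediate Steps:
O = 81 (O = 30 + 51 = 81)
B(k) = -1/(3*(6 + k)) (B(k) = -1/(3*(k + 6)) = -1/(3*(6 + k)))
((B(-3) + 1)*3)*(O + U) = ((-1/(18 + 3*(-3)) + 1)*3)*(81 - 39) = ((-1/(18 - 9) + 1)*3)*42 = ((-1/9 + 1)*3)*42 = ((-1*⅑ + 1)*3)*42 = ((-⅑ + 1)*3)*42 = ((8/9)*3)*42 = (8/3)*42 = 112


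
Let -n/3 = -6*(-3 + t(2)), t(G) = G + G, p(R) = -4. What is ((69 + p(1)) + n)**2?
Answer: 6889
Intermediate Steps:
t(G) = 2*G
n = 18 (n = -(-18)*(-3 + 2*2) = -(-18)*(-3 + 4) = -(-18) = -3*(-6) = 18)
((69 + p(1)) + n)**2 = ((69 - 4) + 18)**2 = (65 + 18)**2 = 83**2 = 6889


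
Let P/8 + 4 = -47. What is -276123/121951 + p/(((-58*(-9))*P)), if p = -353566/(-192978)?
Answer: -333782669306065/147416099528592 ≈ -2.2642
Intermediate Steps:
P = -408 (P = -32 + 8*(-47) = -32 - 376 = -408)
p = 176783/96489 (p = -353566*(-1/192978) = 176783/96489 ≈ 1.8322)
-276123/121951 + p/(((-58*(-9))*P)) = -276123/121951 + 176783/(96489*((-58*(-9)*(-408)))) = -276123*1/121951 + 176783/(96489*((522*(-408)))) = -276123/121951 + (176783/96489)/(-212976) = -276123/121951 + (176783/96489)*(-1/212976) = -276123/121951 - 10399/1208814192 = -333782669306065/147416099528592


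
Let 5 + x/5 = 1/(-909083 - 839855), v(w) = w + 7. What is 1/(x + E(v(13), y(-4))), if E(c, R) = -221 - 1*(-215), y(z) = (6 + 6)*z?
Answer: -1748938/54217083 ≈ -0.032258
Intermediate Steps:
v(w) = 7 + w
y(z) = 12*z
x = -43723455/1748938 (x = -25 + 5/(-909083 - 839855) = -25 + 5/(-1748938) = -25 + 5*(-1/1748938) = -25 - 5/1748938 = -43723455/1748938 ≈ -25.000)
E(c, R) = -6 (E(c, R) = -221 + 215 = -6)
1/(x + E(v(13), y(-4))) = 1/(-43723455/1748938 - 6) = 1/(-54217083/1748938) = -1748938/54217083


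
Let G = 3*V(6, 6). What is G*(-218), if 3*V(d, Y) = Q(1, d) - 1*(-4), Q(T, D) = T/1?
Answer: -1090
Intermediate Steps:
Q(T, D) = T (Q(T, D) = T*1 = T)
V(d, Y) = 5/3 (V(d, Y) = (1 - 1*(-4))/3 = (1 + 4)/3 = (1/3)*5 = 5/3)
G = 5 (G = 3*(5/3) = 5)
G*(-218) = 5*(-218) = -1090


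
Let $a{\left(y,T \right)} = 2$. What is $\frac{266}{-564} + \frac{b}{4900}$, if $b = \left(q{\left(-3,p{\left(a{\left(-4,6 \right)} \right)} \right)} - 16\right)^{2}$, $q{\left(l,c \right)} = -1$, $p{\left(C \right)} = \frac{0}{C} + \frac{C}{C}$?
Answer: $- \frac{285101}{690900} \approx -0.41265$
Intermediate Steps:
$p{\left(C \right)} = 1$ ($p{\left(C \right)} = 0 + 1 = 1$)
$b = 289$ ($b = \left(-1 - 16\right)^{2} = \left(-17\right)^{2} = 289$)
$\frac{266}{-564} + \frac{b}{4900} = \frac{266}{-564} + \frac{289}{4900} = 266 \left(- \frac{1}{564}\right) + 289 \cdot \frac{1}{4900} = - \frac{133}{282} + \frac{289}{4900} = - \frac{285101}{690900}$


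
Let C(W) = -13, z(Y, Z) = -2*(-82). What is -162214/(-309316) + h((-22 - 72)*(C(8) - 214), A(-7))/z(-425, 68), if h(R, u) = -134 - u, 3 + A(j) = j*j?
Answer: -3634223/6340978 ≈ -0.57313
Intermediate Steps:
z(Y, Z) = 164
A(j) = -3 + j**2 (A(j) = -3 + j*j = -3 + j**2)
-162214/(-309316) + h((-22 - 72)*(C(8) - 214), A(-7))/z(-425, 68) = -162214/(-309316) + (-134 - (-3 + (-7)**2))/164 = -162214*(-1/309316) + (-134 - (-3 + 49))*(1/164) = 81107/154658 + (-134 - 1*46)*(1/164) = 81107/154658 + (-134 - 46)*(1/164) = 81107/154658 - 180*1/164 = 81107/154658 - 45/41 = -3634223/6340978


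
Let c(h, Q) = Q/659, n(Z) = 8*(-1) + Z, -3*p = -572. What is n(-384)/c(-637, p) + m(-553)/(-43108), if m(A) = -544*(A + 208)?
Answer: -161131554/118547 ≈ -1359.2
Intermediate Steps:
p = 572/3 (p = -⅓*(-572) = 572/3 ≈ 190.67)
n(Z) = -8 + Z
m(A) = -113152 - 544*A (m(A) = -544*(208 + A) = -113152 - 544*A)
c(h, Q) = Q/659 (c(h, Q) = Q*(1/659) = Q/659)
n(-384)/c(-637, p) + m(-553)/(-43108) = (-8 - 384)/(((1/659)*(572/3))) + (-113152 - 544*(-553))/(-43108) = -392/572/1977 + (-113152 + 300832)*(-1/43108) = -392*1977/572 + 187680*(-1/43108) = -193746/143 - 46920/10777 = -161131554/118547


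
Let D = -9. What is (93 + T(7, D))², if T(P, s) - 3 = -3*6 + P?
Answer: 7225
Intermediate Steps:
T(P, s) = -15 + P (T(P, s) = 3 + (-3*6 + P) = 3 + (-18 + P) = -15 + P)
(93 + T(7, D))² = (93 + (-15 + 7))² = (93 - 8)² = 85² = 7225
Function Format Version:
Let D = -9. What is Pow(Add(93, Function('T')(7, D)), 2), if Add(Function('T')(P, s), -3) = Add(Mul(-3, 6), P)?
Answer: 7225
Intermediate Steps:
Function('T')(P, s) = Add(-15, P) (Function('T')(P, s) = Add(3, Add(Mul(-3, 6), P)) = Add(3, Add(-18, P)) = Add(-15, P))
Pow(Add(93, Function('T')(7, D)), 2) = Pow(Add(93, Add(-15, 7)), 2) = Pow(Add(93, -8), 2) = Pow(85, 2) = 7225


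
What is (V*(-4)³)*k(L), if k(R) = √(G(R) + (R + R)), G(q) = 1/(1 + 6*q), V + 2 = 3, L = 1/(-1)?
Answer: -64*I*√55/5 ≈ -94.927*I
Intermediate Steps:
L = -1
V = 1 (V = -2 + 3 = 1)
k(R) = √(1/(1 + 6*R) + 2*R) (k(R) = √(1/(1 + 6*R) + (R + R)) = √(1/(1 + 6*R) + 2*R))
(V*(-4)³)*k(L) = (1*(-4)³)*√((1 + 2*(-1)*(1 + 6*(-1)))/(1 + 6*(-1))) = (1*(-64))*√((1 + 2*(-1)*(1 - 6))/(1 - 6)) = -64*√(1 + 2*(-1)*(-5))*(I*√5/5) = -64*I*√5*√(1 + 10)/5 = -64*I*√55/5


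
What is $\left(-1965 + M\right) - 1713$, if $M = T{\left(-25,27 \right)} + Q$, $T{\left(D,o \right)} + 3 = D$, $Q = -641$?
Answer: $-4347$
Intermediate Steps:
$T{\left(D,o \right)} = -3 + D$
$M = -669$ ($M = \left(-3 - 25\right) - 641 = -28 - 641 = -669$)
$\left(-1965 + M\right) - 1713 = \left(-1965 - 669\right) - 1713 = -2634 - 1713 = -4347$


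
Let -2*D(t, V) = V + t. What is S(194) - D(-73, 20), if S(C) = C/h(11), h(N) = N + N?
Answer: -389/22 ≈ -17.682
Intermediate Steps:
D(t, V) = -V/2 - t/2 (D(t, V) = -(V + t)/2 = -V/2 - t/2)
h(N) = 2*N
S(C) = C/22 (S(C) = C/((2*11)) = C/22)
S(194) - D(-73, 20) = (1/22)*194 - (-½*20 - ½*(-73)) = 97/11 - (-10 + 73/2) = 97/11 - 1*53/2 = 97/11 - 53/2 = -389/22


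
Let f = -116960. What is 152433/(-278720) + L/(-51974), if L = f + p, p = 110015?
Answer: -230263167/557161280 ≈ -0.41328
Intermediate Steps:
L = -6945 (L = -116960 + 110015 = -6945)
152433/(-278720) + L/(-51974) = 152433/(-278720) - 6945/(-51974) = 152433*(-1/278720) - 6945*(-1/51974) = -152433/278720 + 6945/51974 = -230263167/557161280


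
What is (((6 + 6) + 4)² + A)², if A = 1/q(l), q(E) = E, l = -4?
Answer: 1046529/16 ≈ 65408.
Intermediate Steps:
A = -¼ (A = 1/(-4) = -¼ ≈ -0.25000)
(((6 + 6) + 4)² + A)² = (((6 + 6) + 4)² - ¼)² = ((12 + 4)² - ¼)² = (16² - ¼)² = (256 - ¼)² = (1023/4)² = 1046529/16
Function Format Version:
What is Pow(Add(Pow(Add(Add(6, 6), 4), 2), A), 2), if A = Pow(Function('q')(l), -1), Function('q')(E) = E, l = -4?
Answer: Rational(1046529, 16) ≈ 65408.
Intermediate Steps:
A = Rational(-1, 4) (A = Pow(-4, -1) = Rational(-1, 4) ≈ -0.25000)
Pow(Add(Pow(Add(Add(6, 6), 4), 2), A), 2) = Pow(Add(Pow(Add(Add(6, 6), 4), 2), Rational(-1, 4)), 2) = Pow(Add(Pow(Add(12, 4), 2), Rational(-1, 4)), 2) = Pow(Add(Pow(16, 2), Rational(-1, 4)), 2) = Pow(Add(256, Rational(-1, 4)), 2) = Pow(Rational(1023, 4), 2) = Rational(1046529, 16)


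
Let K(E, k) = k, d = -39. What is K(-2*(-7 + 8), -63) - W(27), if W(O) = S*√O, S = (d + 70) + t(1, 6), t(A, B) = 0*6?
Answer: -63 - 93*√3 ≈ -224.08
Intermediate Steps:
t(A, B) = 0
S = 31 (S = (-39 + 70) + 0 = 31 + 0 = 31)
W(O) = 31*√O
K(-2*(-7 + 8), -63) - W(27) = -63 - 31*√27 = -63 - 31*3*√3 = -63 - 93*√3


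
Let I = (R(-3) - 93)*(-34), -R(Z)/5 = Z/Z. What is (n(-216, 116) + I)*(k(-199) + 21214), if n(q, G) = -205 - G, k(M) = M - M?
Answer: 63875354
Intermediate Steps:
R(Z) = -5 (R(Z) = -5*Z/Z = -5*1 = -5)
k(M) = 0
I = 3332 (I = (-5 - 93)*(-34) = -98*(-34) = 3332)
(n(-216, 116) + I)*(k(-199) + 21214) = ((-205 - 1*116) + 3332)*(0 + 21214) = ((-205 - 116) + 3332)*21214 = (-321 + 3332)*21214 = 3011*21214 = 63875354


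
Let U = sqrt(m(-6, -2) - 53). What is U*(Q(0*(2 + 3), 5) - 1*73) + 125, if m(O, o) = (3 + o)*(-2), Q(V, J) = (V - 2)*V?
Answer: 125 - 73*I*sqrt(55) ≈ 125.0 - 541.38*I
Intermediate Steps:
Q(V, J) = V*(-2 + V) (Q(V, J) = (-2 + V)*V = V*(-2 + V))
m(O, o) = -6 - 2*o
U = I*sqrt(55) (U = sqrt((-6 - 2*(-2)) - 53) = sqrt((-6 + 4) - 53) = sqrt(-2 - 53) = sqrt(-55) = I*sqrt(55) ≈ 7.4162*I)
U*(Q(0*(2 + 3), 5) - 1*73) + 125 = (I*sqrt(55))*((0*(2 + 3))*(-2 + 0*(2 + 3)) - 1*73) + 125 = (I*sqrt(55))*((0*5)*(-2 + 0*5) - 73) + 125 = (I*sqrt(55))*(0*(-2 + 0) - 73) + 125 = (I*sqrt(55))*(0*(-2) - 73) + 125 = (I*sqrt(55))*(0 - 73) + 125 = (I*sqrt(55))*(-73) + 125 = -73*I*sqrt(55) + 125 = 125 - 73*I*sqrt(55)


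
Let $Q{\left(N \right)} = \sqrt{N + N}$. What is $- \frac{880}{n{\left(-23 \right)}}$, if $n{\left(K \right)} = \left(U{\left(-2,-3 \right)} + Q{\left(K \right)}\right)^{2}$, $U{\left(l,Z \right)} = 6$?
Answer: $- \frac{880}{\left(6 + i \sqrt{46}\right)^{2}} \approx 1.3087 + 10.652 i$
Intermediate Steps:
$Q{\left(N \right)} = \sqrt{2} \sqrt{N}$ ($Q{\left(N \right)} = \sqrt{2 N} = \sqrt{2} \sqrt{N}$)
$n{\left(K \right)} = \left(6 + \sqrt{2} \sqrt{K}\right)^{2}$
$- \frac{880}{n{\left(-23 \right)}} = - \frac{880}{\left(6 + \sqrt{2} \sqrt{-23}\right)^{2}} = - \frac{880}{\left(6 + \sqrt{2} i \sqrt{23}\right)^{2}} = - \frac{880}{\left(6 + i \sqrt{46}\right)^{2}}$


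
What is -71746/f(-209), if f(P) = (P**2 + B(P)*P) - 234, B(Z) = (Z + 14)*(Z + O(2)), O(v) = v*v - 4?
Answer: 35873/4237174 ≈ 0.0084663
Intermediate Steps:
O(v) = -4 + v**2 (O(v) = v**2 - 4 = -4 + v**2)
B(Z) = Z*(14 + Z) (B(Z) = (Z + 14)*(Z + (-4 + 2**2)) = (14 + Z)*(Z + (-4 + 4)) = (14 + Z)*(Z + 0) = (14 + Z)*Z = Z*(14 + Z))
f(P) = -234 + P**2 + P**2*(14 + P) (f(P) = (P**2 + (P*(14 + P))*P) - 234 = (P**2 + P**2*(14 + P)) - 234 = -234 + P**2 + P**2*(14 + P))
-71746/f(-209) = -71746/(-234 + (-209)**3 + 15*(-209)**2) = -71746/(-234 - 9129329 + 15*43681) = -71746/(-234 - 9129329 + 655215) = -71746/(-8474348) = -71746*(-1/8474348) = 35873/4237174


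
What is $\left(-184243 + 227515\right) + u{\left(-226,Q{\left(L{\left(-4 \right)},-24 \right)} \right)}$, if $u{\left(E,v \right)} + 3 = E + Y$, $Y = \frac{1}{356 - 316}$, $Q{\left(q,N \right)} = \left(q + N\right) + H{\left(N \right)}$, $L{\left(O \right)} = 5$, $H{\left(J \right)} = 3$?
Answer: $\frac{1721721}{40} \approx 43043.0$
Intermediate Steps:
$Q{\left(q,N \right)} = 3 + N + q$ ($Q{\left(q,N \right)} = \left(q + N\right) + 3 = \left(N + q\right) + 3 = 3 + N + q$)
$Y = \frac{1}{40} \approx 0.025$
$u{\left(E,v \right)} = - \frac{119}{40} + E$ ($u{\left(E,v \right)} = -3 + \left(E + \frac{1}{40}\right) = -3 + \left(\frac{1}{40} + E\right) = - \frac{119}{40} + E$)
$\left(-184243 + 227515\right) + u{\left(-226,Q{\left(L{\left(-4 \right)},-24 \right)} \right)} = \left(-184243 + 227515\right) - \frac{9159}{40} = 43272 - \frac{9159}{40} = \frac{1721721}{40}$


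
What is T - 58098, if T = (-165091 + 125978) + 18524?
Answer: -78687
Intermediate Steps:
T = -20589 (T = -39113 + 18524 = -20589)
T - 58098 = -20589 - 58098 = -78687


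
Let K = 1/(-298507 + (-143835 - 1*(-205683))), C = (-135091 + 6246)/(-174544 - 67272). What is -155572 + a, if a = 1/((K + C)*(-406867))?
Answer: -1930061076653247724780/12406223977296813 ≈ -1.5557e+5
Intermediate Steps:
C = 128845/241816 (C = -128845/(-241816) = -128845*(-1/241816) = 128845/241816 ≈ 0.53282)
K = -1/236659 (K = 1/(-298507 + (-143835 + 205683)) = 1/(-298507 + 61848) = 1/(-236659) = -1/236659 ≈ -4.2255e-6)
a = -57227932744/12406223977296813 (a = 1/((-1/236659 + 128845/241816)*(-406867)) = -1/406867/(30492087039/57227932744) = (57227932744/30492087039)*(-1/406867) = -57227932744/12406223977296813 ≈ -4.6128e-6)
-155572 + a = -155572 - 57227932744/12406223977296813 = -1930061076653247724780/12406223977296813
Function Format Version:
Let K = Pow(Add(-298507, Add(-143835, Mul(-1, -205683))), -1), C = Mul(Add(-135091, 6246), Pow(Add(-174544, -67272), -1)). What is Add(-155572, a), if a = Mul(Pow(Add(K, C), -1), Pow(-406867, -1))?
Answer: Rational(-1930061076653247724780, 12406223977296813) ≈ -1.5557e+5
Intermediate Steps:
C = Rational(128845, 241816) (C = Mul(-128845, Pow(-241816, -1)) = Mul(-128845, Rational(-1, 241816)) = Rational(128845, 241816) ≈ 0.53282)
K = Rational(-1, 236659) (K = Pow(Add(-298507, Add(-143835, 205683)), -1) = Pow(Add(-298507, 61848), -1) = Pow(-236659, -1) = Rational(-1, 236659) ≈ -4.2255e-6)
a = Rational(-57227932744, 12406223977296813) (a = Mul(Pow(Add(Rational(-1, 236659), Rational(128845, 241816)), -1), Pow(-406867, -1)) = Mul(Pow(Rational(30492087039, 57227932744), -1), Rational(-1, 406867)) = Mul(Rational(57227932744, 30492087039), Rational(-1, 406867)) = Rational(-57227932744, 12406223977296813) ≈ -4.6128e-6)
Add(-155572, a) = Add(-155572, Rational(-57227932744, 12406223977296813)) = Rational(-1930061076653247724780, 12406223977296813)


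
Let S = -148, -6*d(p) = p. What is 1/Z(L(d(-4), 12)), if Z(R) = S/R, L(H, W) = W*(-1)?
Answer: 3/37 ≈ 0.081081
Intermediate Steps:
d(p) = -p/6
L(H, W) = -W
Z(R) = -148/R
1/Z(L(d(-4), 12)) = 1/(-148/((-1*12))) = 1/(-148/(-12)) = 1/(-148*(-1/12)) = 1/(37/3) = 3/37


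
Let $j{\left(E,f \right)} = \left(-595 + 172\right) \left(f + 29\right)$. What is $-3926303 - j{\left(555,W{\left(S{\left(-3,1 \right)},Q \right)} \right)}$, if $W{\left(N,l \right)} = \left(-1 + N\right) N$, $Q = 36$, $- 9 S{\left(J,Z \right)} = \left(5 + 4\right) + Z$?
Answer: $- \frac{35217394}{9} \approx -3.913 \cdot 10^{6}$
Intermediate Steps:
$S{\left(J,Z \right)} = -1 - \frac{Z}{9}$ ($S{\left(J,Z \right)} = - \frac{\left(5 + 4\right) + Z}{9} = - \frac{9 + Z}{9} = -1 - \frac{Z}{9}$)
$W{\left(N,l \right)} = N \left(-1 + N\right)$
$j{\left(E,f \right)} = -12267 - 423 f$ ($j{\left(E,f \right)} = - 423 \left(29 + f\right) = -12267 - 423 f$)
$-3926303 - j{\left(555,W{\left(S{\left(-3,1 \right)},Q \right)} \right)} = -3926303 - \left(-12267 - 423 \left(-1 - \frac{1}{9}\right) \left(-1 - \frac{10}{9}\right)\right) = -3926303 - \left(-12267 - 423 \left(- \frac{10 \left(-1 - \frac{10}{9}\right)}{9}\right)\right) = -3926303 - \left(-12267 - 423 \left(\left(- \frac{10}{9}\right) \left(- \frac{19}{9}\right)\right)\right) = -3926303 - \left(-12267 - \frac{8930}{9}\right) = -3926303 - - \frac{119333}{9} = -3926303 + \frac{119333}{9} = - \frac{35217394}{9}$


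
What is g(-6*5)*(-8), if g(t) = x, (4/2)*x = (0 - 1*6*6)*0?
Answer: 0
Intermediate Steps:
x = 0 (x = ((0 - 1*6*6)*0)/2 = ((0 - 6*6)*0)/2 = ((0 - 36)*0)/2 = (-36*0)/2 = (½)*0 = 0)
g(t) = 0
g(-6*5)*(-8) = 0*(-8) = 0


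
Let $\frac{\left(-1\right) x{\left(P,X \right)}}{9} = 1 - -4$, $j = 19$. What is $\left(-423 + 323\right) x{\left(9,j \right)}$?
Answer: $4500$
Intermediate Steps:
$x{\left(P,X \right)} = -45$ ($x{\left(P,X \right)} = - 9 \left(1 - -4\right) = - 9 \left(1 + 4\right) = \left(-9\right) 5 = -45$)
$\left(-423 + 323\right) x{\left(9,j \right)} = \left(-423 + 323\right) \left(-45\right) = \left(-100\right) \left(-45\right) = 4500$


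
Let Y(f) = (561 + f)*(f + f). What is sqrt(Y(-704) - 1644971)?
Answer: 3*I*sqrt(160403) ≈ 1201.5*I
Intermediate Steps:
Y(f) = 2*f*(561 + f) (Y(f) = (561 + f)*(2*f) = 2*f*(561 + f))
sqrt(Y(-704) - 1644971) = sqrt(2*(-704)*(561 - 704) - 1644971) = sqrt(2*(-704)*(-143) - 1644971) = sqrt(201344 - 1644971) = sqrt(-1443627) = 3*I*sqrt(160403)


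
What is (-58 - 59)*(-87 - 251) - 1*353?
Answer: 39193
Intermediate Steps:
(-58 - 59)*(-87 - 251) - 1*353 = -117*(-338) - 353 = 39546 - 353 = 39193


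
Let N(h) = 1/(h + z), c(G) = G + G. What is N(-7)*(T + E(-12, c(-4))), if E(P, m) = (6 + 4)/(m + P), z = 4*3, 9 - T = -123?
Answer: 263/10 ≈ 26.300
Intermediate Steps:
T = 132 (T = 9 - 1*(-123) = 9 + 123 = 132)
c(G) = 2*G
z = 12
N(h) = 1/(12 + h) (N(h) = 1/(h + 12) = 1/(12 + h))
E(P, m) = 10/(P + m)
N(-7)*(T + E(-12, c(-4))) = (132 + 10/(-12 + 2*(-4)))/(12 - 7) = (132 + 10/(-12 - 8))/5 = (132 + 10/(-20))/5 = (132 + 10*(-1/20))/5 = (132 - 1/2)/5 = (1/5)*(263/2) = 263/10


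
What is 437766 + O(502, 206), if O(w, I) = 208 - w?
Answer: 437472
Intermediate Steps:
437766 + O(502, 206) = 437766 + (208 - 1*502) = 437766 + (208 - 502) = 437766 - 294 = 437472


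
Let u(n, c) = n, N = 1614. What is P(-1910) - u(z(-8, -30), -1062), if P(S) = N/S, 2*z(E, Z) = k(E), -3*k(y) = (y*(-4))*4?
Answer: 58699/2865 ≈ 20.488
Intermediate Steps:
k(y) = 16*y/3 (k(y) = -y*(-4)*4/3 = -(-4*y)*4/3 = -(-16)*y/3 = 16*y/3)
z(E, Z) = 8*E/3 (z(E, Z) = (16*E/3)/2 = 8*E/3)
P(S) = 1614/S
P(-1910) - u(z(-8, -30), -1062) = 1614/(-1910) - 8*(-8)/3 = 1614*(-1/1910) - 1*(-64/3) = -807/955 + 64/3 = 58699/2865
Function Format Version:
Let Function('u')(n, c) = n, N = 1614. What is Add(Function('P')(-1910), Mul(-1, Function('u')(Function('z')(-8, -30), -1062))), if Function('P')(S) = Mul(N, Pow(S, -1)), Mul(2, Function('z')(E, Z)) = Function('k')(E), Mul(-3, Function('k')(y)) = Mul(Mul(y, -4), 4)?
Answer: Rational(58699, 2865) ≈ 20.488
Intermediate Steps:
Function('k')(y) = Mul(Rational(16, 3), y) (Function('k')(y) = Mul(Rational(-1, 3), Mul(Mul(y, -4), 4)) = Mul(Rational(-1, 3), Mul(Mul(-4, y), 4)) = Mul(Rational(-1, 3), Mul(-16, y)) = Mul(Rational(16, 3), y))
Function('z')(E, Z) = Mul(Rational(8, 3), E) (Function('z')(E, Z) = Mul(Rational(1, 2), Mul(Rational(16, 3), E)) = Mul(Rational(8, 3), E))
Function('P')(S) = Mul(1614, Pow(S, -1))
Add(Function('P')(-1910), Mul(-1, Function('u')(Function('z')(-8, -30), -1062))) = Add(Mul(1614, Pow(-1910, -1)), Mul(-1, Mul(Rational(8, 3), -8))) = Add(Mul(1614, Rational(-1, 1910)), Mul(-1, Rational(-64, 3))) = Add(Rational(-807, 955), Rational(64, 3)) = Rational(58699, 2865)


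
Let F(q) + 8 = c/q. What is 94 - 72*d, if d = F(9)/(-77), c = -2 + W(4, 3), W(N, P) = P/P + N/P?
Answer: 19994/231 ≈ 86.554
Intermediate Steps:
W(N, P) = 1 + N/P
c = ⅓ (c = -2 + (4 + 3)/3 = -2 + (⅓)*7 = -2 + 7/3 = ⅓ ≈ 0.33333)
F(q) = -8 + 1/(3*q)
d = 215/2079 (d = (-8 + (⅓)/9)/(-77) = (-8 + (⅓)*(⅑))*(-1/77) = (-8 + 1/27)*(-1/77) = -215/27*(-1/77) = 215/2079 ≈ 0.10342)
94 - 72*d = 94 - 72*215/2079 = 94 - 1720/231 = 19994/231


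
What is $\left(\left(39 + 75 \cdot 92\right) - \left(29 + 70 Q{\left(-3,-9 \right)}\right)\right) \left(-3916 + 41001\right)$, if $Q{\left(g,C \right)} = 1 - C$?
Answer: $230297850$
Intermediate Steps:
$\left(\left(39 + 75 \cdot 92\right) - \left(29 + 70 Q{\left(-3,-9 \right)}\right)\right) \left(-3916 + 41001\right) = \left(\left(39 + 75 \cdot 92\right) - \left(29 + 70 \left(1 - -9\right)\right)\right) \left(-3916 + 41001\right) = \left(\left(39 + 6900\right) - \left(29 + 70 \left(1 + 9\right)\right)\right) 37085 = \left(6939 - 729\right) 37085 = 6210 \cdot 37085 = 230297850$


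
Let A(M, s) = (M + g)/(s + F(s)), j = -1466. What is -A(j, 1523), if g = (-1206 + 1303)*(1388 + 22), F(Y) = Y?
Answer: -67652/1523 ≈ -44.420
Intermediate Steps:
g = 136770 (g = 97*1410 = 136770)
A(M, s) = (136770 + M)/(2*s) (A(M, s) = (M + 136770)/(s + s) = (136770 + M)/((2*s)) = (136770 + M)*(1/(2*s)) = (136770 + M)/(2*s))
-A(j, 1523) = -(136770 - 1466)/(2*1523) = -135304/(2*1523) = -1*67652/1523 = -67652/1523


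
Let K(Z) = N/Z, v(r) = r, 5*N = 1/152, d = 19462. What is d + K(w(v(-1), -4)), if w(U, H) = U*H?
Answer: 59164481/3040 ≈ 19462.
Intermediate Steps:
N = 1/760 (N = (1/5)/152 = (1/5)*(1/152) = 1/760 ≈ 0.0013158)
w(U, H) = H*U
K(Z) = 1/(760*Z)
d + K(w(v(-1), -4)) = 19462 + 1/(760*((-4*(-1)))) = 19462 + (1/760)/4 = 19462 + (1/760)*(1/4) = 19462 + 1/3040 = 59164481/3040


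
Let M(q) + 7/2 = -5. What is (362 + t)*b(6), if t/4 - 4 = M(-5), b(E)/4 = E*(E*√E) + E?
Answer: 8256 + 49536*√6 ≈ 1.2959e+5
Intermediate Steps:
M(q) = -17/2 (M(q) = -7/2 - 5 = -17/2)
b(E) = 4*E + 4*E^(5/2) (b(E) = 4*(E*(E*√E) + E) = 4*(E*E^(3/2) + E) = 4*(E^(5/2) + E) = 4*(E + E^(5/2)) = 4*E + 4*E^(5/2))
t = -18 (t = 16 + 4*(-17/2) = 16 - 34 = -18)
(362 + t)*b(6) = (362 - 18)*(4*6 + 4*6^(5/2)) = 344*(24 + 4*(36*√6)) = 344*(24 + 144*√6) = 8256 + 49536*√6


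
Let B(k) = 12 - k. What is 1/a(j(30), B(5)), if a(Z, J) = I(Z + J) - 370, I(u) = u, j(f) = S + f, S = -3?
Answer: -1/336 ≈ -0.0029762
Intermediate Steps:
j(f) = -3 + f
a(Z, J) = -370 + J + Z (a(Z, J) = (Z + J) - 370 = (J + Z) - 370 = -370 + J + Z)
1/a(j(30), B(5)) = 1/(-370 + (12 - 1*5) + (-3 + 30)) = 1/(-370 + (12 - 5) + 27) = 1/(-370 + 7 + 27) = 1/(-336) = -1/336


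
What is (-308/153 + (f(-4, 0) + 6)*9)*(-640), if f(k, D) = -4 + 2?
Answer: -3328000/153 ≈ -21752.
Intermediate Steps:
f(k, D) = -2
(-308/153 + (f(-4, 0) + 6)*9)*(-640) = (-308/153 + (-2 + 6)*9)*(-640) = (-308*1/153 + 4*9)*(-640) = (-308/153 + 36)*(-640) = (5200/153)*(-640) = -3328000/153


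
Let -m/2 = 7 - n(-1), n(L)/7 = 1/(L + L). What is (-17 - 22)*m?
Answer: 819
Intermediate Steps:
n(L) = 7/(2*L) (n(L) = 7/(L + L) = 7/((2*L)) = 7*(1/(2*L)) = 7/(2*L))
m = -21 (m = -2*(7 - 7/(2*(-1))) = -2*(7 - 7*(-1)/2) = -2*(7 - 1*(-7/2)) = -2*(7 + 7/2) = -2*21/2 = -21)
(-17 - 22)*m = (-17 - 22)*(-21) = -39*(-21) = 819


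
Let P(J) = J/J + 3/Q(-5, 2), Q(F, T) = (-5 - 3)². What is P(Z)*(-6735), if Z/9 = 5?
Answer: -451245/64 ≈ -7050.7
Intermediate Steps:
Z = 45 (Z = 9*5 = 45)
Q(F, T) = 64 (Q(F, T) = (-8)² = 64)
P(J) = 67/64 (P(J) = J/J + 3/64 = 1 + 3*(1/64) = 1 + 3/64 = 67/64)
P(Z)*(-6735) = (67/64)*(-6735) = -451245/64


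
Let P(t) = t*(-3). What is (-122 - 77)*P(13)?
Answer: 7761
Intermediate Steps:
P(t) = -3*t
(-122 - 77)*P(13) = (-122 - 77)*(-3*13) = -199*(-39) = 7761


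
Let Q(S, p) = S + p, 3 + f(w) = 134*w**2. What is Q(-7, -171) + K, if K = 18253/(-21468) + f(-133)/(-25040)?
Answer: -36757150361/134389680 ≈ -273.51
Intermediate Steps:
f(w) = -3 + 134*w**2
K = -12835787321/134389680 (K = 18253/(-21468) + (-3 + 134*(-133)**2)/(-25040) = 18253*(-1/21468) + (-3 + 134*17689)*(-1/25040) = -18253/21468 + (-3 + 2370326)*(-1/25040) = -18253/21468 + 2370323*(-1/25040) = -18253/21468 - 2370323/25040 = -12835787321/134389680 ≈ -95.512)
Q(-7, -171) + K = (-7 - 171) - 12835787321/134389680 = -178 - 12835787321/134389680 = -36757150361/134389680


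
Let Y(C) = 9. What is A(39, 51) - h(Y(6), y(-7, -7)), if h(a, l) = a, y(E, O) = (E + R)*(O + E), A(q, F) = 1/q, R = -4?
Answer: -350/39 ≈ -8.9744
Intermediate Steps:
y(E, O) = (-4 + E)*(E + O) (y(E, O) = (E - 4)*(O + E) = (-4 + E)*(E + O))
A(39, 51) - h(Y(6), y(-7, -7)) = 1/39 - 1*9 = 1/39 - 9 = -350/39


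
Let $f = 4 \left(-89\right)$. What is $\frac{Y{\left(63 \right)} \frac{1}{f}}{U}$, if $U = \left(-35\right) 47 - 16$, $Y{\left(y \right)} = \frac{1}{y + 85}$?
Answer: $\frac{1}{87514768} \approx 1.1427 \cdot 10^{-8}$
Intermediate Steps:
$Y{\left(y \right)} = \frac{1}{85 + y}$
$f = -356$
$U = -1661$ ($U = -1645 - 16 = -1661$)
$\frac{Y{\left(63 \right)} \frac{1}{f}}{U} = \frac{\frac{1}{85 + 63} \frac{1}{-356}}{-1661} = \frac{1}{148} \left(- \frac{1}{356}\right) \left(- \frac{1}{1661}\right) = \left(- \frac{1}{52688}\right) \left(- \frac{1}{1661}\right) = \frac{1}{87514768}$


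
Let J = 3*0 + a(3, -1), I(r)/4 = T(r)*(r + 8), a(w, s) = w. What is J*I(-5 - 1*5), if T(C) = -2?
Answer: 48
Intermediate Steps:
I(r) = -64 - 8*r (I(r) = 4*(-2*(r + 8)) = 4*(-2*(8 + r)) = 4*(-16 - 2*r) = -64 - 8*r)
J = 3 (J = 3*0 + 3 = 0 + 3 = 3)
J*I(-5 - 1*5) = 3*(-64 - 8*(-5 - 1*5)) = 3*(-64 - 8*(-5 - 5)) = 3*(-64 - 8*(-10)) = 3*(-64 + 80) = 3*16 = 48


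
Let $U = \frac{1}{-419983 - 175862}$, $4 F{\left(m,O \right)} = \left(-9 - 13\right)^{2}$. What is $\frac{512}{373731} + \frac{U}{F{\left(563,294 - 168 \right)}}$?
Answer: $\frac{12304471903}{8981658490365} \approx 0.00137$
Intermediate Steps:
$F{\left(m,O \right)} = 121$ ($F{\left(m,O \right)} = \frac{\left(-9 - 13\right)^{2}}{4} = \frac{\left(-22\right)^{2}}{4} = \frac{1}{4} \cdot 484 = 121$)
$U = - \frac{1}{595845}$ ($U = \frac{1}{-595845} = - \frac{1}{595845} \approx -1.6783 \cdot 10^{-6}$)
$\frac{512}{373731} + \frac{U}{F{\left(563,294 - 168 \right)}} = \frac{512}{373731} - \frac{1}{595845 \cdot 121} = 512 \cdot \frac{1}{373731} - \frac{1}{72097245} = \frac{512}{373731} - \frac{1}{72097245} = \frac{12304471903}{8981658490365}$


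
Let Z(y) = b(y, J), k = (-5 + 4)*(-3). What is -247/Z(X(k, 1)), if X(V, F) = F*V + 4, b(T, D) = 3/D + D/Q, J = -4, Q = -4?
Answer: -988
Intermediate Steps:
b(T, D) = 3/D - D/4 (b(T, D) = 3/D + D/(-4) = 3/D + D*(-¼) = 3/D - D/4)
k = 3 (k = -1*(-3) = 3)
X(V, F) = 4 + F*V
Z(y) = ¼ (Z(y) = 3/(-4) - ¼*(-4) = 3*(-¼) + 1 = -¾ + 1 = ¼)
-247/Z(X(k, 1)) = -247/¼ = -247*4 = -988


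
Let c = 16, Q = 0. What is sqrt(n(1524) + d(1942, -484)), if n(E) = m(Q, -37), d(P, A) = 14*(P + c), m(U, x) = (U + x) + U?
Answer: 5*sqrt(1095) ≈ 165.45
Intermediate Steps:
m(U, x) = x + 2*U
d(P, A) = 224 + 14*P (d(P, A) = 14*(P + 16) = 14*(16 + P) = 224 + 14*P)
n(E) = -37 (n(E) = -37 + 2*0 = -37 + 0 = -37)
sqrt(n(1524) + d(1942, -484)) = sqrt(-37 + (224 + 14*1942)) = sqrt(-37 + (224 + 27188)) = sqrt(-37 + 27412) = sqrt(27375) = 5*sqrt(1095)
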